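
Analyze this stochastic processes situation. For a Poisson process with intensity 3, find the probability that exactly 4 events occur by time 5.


P(N(t)=k) = (lambda*t)^k * exp(-lambda*t) / k!
lambda*t = 15
= 15^4 * exp(-15) / 4!
= 50625 * 3.0590e-07 / 24
= 6.4526e-04

6.4526e-04


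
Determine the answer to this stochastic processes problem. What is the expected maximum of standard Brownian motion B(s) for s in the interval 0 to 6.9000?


E(max B(s)) = sqrt(2t/pi)
= sqrt(2*6.9000/pi)
= sqrt(4.3927)
= 2.0959

2.0959


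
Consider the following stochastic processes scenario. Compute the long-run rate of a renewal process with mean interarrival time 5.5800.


Long-run renewal rate = 1/E(X)
= 1/5.5800
= 0.1792

0.1792


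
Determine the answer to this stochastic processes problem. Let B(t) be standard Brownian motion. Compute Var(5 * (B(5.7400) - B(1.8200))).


Var(alpha*(B(t)-B(s))) = alpha^2 * (t-s)
= 5^2 * (5.7400 - 1.8200)
= 25 * 3.9200
= 98.0000

98.0000


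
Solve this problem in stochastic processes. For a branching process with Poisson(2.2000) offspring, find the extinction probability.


Since mu = 2.2000 > 1, extinction prob q < 1.
Solve s = exp(mu*(s-1)) iteratively.
q = 0.1563

0.1563


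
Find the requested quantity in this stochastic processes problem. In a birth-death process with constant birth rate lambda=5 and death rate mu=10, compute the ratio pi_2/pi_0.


For birth-death process, pi_n/pi_0 = (lambda/mu)^n
= (5/10)^2
= 0.2500

0.2500


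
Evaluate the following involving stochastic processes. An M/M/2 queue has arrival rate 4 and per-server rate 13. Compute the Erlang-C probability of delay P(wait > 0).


a = lambda/mu = 0.3077
rho = a/c = 0.1538
Erlang-C formula applied:
C(c,a) = 0.0410

0.0410


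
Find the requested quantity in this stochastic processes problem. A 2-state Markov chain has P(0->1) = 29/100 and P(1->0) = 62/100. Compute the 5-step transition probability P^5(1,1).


Computing P^5 by matrix multiplication.
P = [[0.7100, 0.2900], [0.6200, 0.3800]]
After raising P to the power 5:
P^5(1,1) = 0.3187

0.3187


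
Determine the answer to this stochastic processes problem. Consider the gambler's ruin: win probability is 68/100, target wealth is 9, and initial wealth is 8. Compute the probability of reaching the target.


Gambler's ruin formula:
r = q/p = 0.3200/0.6800 = 0.4706
P(win) = (1 - r^i)/(1 - r^N)
= (1 - 0.4706^8)/(1 - 0.4706^9)
= 0.9987

0.9987


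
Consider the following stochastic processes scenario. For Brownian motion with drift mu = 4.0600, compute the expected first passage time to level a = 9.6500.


Expected first passage time = a/mu
= 9.6500/4.0600
= 2.3768

2.3768


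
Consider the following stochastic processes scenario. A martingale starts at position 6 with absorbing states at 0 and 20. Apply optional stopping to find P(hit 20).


By optional stopping theorem: E(M at tau) = M(0) = 6
P(hit 20)*20 + P(hit 0)*0 = 6
P(hit 20) = (6 - 0)/(20 - 0) = 3/10 = 0.3000

0.3000


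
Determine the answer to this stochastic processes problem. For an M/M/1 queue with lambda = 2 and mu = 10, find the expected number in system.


rho = 2/10 = 0.2000
L = rho/(1-rho)
= 0.2000/0.8000
= 0.2500

0.2500


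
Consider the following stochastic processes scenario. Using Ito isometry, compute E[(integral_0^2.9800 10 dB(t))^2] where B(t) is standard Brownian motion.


By Ito isometry: E[(int f dB)^2] = int f^2 dt
= 10^2 * 2.9800
= 100 * 2.9800 = 298.0000

298.0000


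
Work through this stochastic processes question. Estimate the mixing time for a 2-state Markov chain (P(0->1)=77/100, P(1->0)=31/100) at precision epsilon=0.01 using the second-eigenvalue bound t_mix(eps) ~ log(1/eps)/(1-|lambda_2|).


lambda_2 = |1 - p01 - p10| = |1 - 0.7700 - 0.3100| = 0.0800
t_mix ~ log(1/eps)/(1 - |lambda_2|)
= log(100)/(1 - 0.0800) = 4.6052/0.9200
= 5.0056

5.0056


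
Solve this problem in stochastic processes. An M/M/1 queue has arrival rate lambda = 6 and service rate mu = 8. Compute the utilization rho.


rho = lambda/mu
= 6/8
= 0.7500

0.7500


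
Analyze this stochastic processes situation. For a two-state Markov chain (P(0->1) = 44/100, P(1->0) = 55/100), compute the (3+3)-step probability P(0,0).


P^6 = P^3 * P^3
Computing via matrix multiplication of the transition matrix.
Entry (0,0) of P^6 = 0.5556

0.5556


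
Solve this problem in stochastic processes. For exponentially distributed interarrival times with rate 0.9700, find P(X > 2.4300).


P(X > t) = exp(-lambda * t)
= exp(-0.9700 * 2.4300)
= exp(-2.3571) = 0.0947

0.0947


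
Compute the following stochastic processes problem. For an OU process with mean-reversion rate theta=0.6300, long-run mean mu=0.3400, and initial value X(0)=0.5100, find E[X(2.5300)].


E[X(t)] = mu + (X(0) - mu)*exp(-theta*t)
= 0.3400 + (0.5100 - 0.3400)*exp(-0.6300*2.5300)
= 0.3400 + 0.1700 * 0.2031
= 0.3745

0.3745


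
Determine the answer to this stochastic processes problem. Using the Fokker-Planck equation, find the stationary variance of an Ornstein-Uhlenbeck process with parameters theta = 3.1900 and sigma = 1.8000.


Stationary variance = sigma^2 / (2*theta)
= 1.8000^2 / (2*3.1900)
= 3.2400 / 6.3800
= 0.5078

0.5078


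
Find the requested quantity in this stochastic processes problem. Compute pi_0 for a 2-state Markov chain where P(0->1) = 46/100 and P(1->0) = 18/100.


Stationary distribution: pi_0 = p10/(p01+p10), pi_1 = p01/(p01+p10)
p01 = 0.4600, p10 = 0.1800
pi_0 = 0.2812

0.2812


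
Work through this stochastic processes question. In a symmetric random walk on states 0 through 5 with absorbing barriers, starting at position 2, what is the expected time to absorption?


For symmetric RW on 0,...,N with absorbing barriers, E(i) = i*(N-i)
E(2) = 2 * 3 = 6

6


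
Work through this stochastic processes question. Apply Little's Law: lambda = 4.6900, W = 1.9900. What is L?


Little's Law: L = lambda * W
= 4.6900 * 1.9900
= 9.3331

9.3331


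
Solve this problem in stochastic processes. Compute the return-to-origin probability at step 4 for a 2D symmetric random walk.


P = C(4,2)^2 / 4^4
= 6^2 / 256
= 36 / 256
= 0.1406

0.1406


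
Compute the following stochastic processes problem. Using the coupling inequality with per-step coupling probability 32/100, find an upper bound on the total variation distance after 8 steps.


TV distance bound <= (1-delta)^n
= (1 - 0.3200)^8
= 0.6800^8
= 0.0457

0.0457


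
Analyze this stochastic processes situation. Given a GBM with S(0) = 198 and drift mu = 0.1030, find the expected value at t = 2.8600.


E[S(t)] = S(0) * exp(mu * t)
= 198 * exp(0.1030 * 2.8600)
= 198 * 1.3426
= 265.8273

265.8273


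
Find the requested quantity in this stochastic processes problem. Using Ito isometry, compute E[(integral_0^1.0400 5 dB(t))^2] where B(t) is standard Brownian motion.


By Ito isometry: E[(int f dB)^2] = int f^2 dt
= 5^2 * 1.0400
= 25 * 1.0400 = 26.0000

26.0000


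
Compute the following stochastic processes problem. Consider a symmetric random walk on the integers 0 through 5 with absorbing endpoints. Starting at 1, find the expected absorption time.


For symmetric RW on 0,...,N with absorbing barriers, E(i) = i*(N-i)
E(1) = 1 * 4 = 4

4


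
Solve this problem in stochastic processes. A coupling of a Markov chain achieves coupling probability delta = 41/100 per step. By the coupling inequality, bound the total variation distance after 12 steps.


TV distance bound <= (1-delta)^n
= (1 - 0.4100)^12
= 0.5900^12
= 0.0018

0.0018


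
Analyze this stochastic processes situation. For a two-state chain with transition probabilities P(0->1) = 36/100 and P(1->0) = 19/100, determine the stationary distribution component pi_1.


Stationary distribution: pi_0 = p10/(p01+p10), pi_1 = p01/(p01+p10)
p01 = 0.3600, p10 = 0.1900
pi_1 = 0.6545

0.6545


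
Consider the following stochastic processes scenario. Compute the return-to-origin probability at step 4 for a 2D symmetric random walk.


P = C(4,2)^2 / 4^4
= 6^2 / 256
= 36 / 256
= 0.1406

0.1406


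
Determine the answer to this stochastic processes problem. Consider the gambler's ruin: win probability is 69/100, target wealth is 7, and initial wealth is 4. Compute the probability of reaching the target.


Gambler's ruin formula:
r = q/p = 0.3100/0.6900 = 0.4493
P(win) = (1 - r^i)/(1 - r^N)
= (1 - 0.4493^4)/(1 - 0.4493^7)
= 0.9628

0.9628


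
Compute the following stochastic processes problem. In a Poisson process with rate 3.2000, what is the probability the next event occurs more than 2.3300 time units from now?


P(X > t) = exp(-lambda * t)
= exp(-3.2000 * 2.3300)
= exp(-7.4560) = 5.7796e-04

5.7796e-04


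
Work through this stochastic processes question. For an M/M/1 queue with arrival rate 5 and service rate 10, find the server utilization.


rho = lambda/mu
= 5/10
= 0.5000

0.5000


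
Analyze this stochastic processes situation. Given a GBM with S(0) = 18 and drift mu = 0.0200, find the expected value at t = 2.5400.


E[S(t)] = S(0) * exp(mu * t)
= 18 * exp(0.0200 * 2.5400)
= 18 * 1.0521
= 18.9380

18.9380


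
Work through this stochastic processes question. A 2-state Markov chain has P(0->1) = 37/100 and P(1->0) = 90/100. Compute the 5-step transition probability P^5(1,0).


Computing P^5 by matrix multiplication.
P = [[0.6300, 0.3700], [0.9000, 0.1000]]
After raising P to the power 5:
P^5(1,0) = 0.7097

0.7097


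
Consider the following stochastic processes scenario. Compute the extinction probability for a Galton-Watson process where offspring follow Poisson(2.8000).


Since mu = 2.8000 > 1, extinction prob q < 1.
Solve s = exp(mu*(s-1)) iteratively.
q = 0.0750

0.0750


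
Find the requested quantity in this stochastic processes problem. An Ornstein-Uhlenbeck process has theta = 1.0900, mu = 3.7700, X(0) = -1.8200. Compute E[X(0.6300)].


E[X(t)] = mu + (X(0) - mu)*exp(-theta*t)
= 3.7700 + (-1.8200 - 3.7700)*exp(-1.0900*0.6300)
= 3.7700 + -5.5900 * 0.5032
= 0.9569

0.9569


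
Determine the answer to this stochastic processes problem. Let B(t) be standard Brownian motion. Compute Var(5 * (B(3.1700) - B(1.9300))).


Var(alpha*(B(t)-B(s))) = alpha^2 * (t-s)
= 5^2 * (3.1700 - 1.9300)
= 25 * 1.2400
= 31.0000

31.0000


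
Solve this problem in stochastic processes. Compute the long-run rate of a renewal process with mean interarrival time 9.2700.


Long-run renewal rate = 1/E(X)
= 1/9.2700
= 0.1079

0.1079


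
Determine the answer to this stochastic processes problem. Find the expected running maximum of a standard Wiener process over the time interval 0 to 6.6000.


E(max B(s)) = sqrt(2t/pi)
= sqrt(2*6.6000/pi)
= sqrt(4.2017)
= 2.0498

2.0498


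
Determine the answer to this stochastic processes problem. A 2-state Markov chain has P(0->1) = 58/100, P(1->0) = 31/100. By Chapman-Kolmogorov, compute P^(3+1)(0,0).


P^4 = P^3 * P^1
Computing via matrix multiplication of the transition matrix.
Entry (0,0) of P^4 = 0.3484

0.3484


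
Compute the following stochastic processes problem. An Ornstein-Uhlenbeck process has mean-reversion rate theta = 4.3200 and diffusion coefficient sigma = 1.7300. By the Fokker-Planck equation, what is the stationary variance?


Stationary variance = sigma^2 / (2*theta)
= 1.7300^2 / (2*4.3200)
= 2.9929 / 8.6400
= 0.3464

0.3464


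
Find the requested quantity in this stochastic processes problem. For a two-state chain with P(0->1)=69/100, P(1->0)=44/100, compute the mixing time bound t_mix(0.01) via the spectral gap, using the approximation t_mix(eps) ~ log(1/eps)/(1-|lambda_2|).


lambda_2 = |1 - p01 - p10| = |1 - 0.6900 - 0.4400| = 0.1300
t_mix ~ log(1/eps)/(1 - |lambda_2|)
= log(100)/(1 - 0.1300) = 4.6052/0.8700
= 5.2933

5.2933


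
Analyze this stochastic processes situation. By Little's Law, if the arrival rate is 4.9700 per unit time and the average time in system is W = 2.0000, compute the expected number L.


Little's Law: L = lambda * W
= 4.9700 * 2.0000
= 9.9400

9.9400


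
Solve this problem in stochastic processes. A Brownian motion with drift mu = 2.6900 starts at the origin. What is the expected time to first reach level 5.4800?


Expected first passage time = a/mu
= 5.4800/2.6900
= 2.0372

2.0372


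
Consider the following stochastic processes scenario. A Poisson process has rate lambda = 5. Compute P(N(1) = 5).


P(N(t)=k) = (lambda*t)^k * exp(-lambda*t) / k!
lambda*t = 5
= 5^5 * exp(-5) / 5!
= 3125 * 0.0067 / 120
= 0.1755

0.1755


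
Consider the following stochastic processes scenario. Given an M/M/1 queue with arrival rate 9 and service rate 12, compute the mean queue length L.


rho = 9/12 = 0.7500
L = rho/(1-rho)
= 0.7500/0.2500
= 3.0000

3.0000


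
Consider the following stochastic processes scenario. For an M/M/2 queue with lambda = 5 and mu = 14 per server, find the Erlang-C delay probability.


a = lambda/mu = 0.3571
rho = a/c = 0.1786
Erlang-C formula applied:
C(c,a) = 0.0541

0.0541


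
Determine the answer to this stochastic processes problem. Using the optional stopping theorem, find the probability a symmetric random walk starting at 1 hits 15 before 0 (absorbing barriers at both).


By optional stopping theorem: E(M at tau) = M(0) = 1
P(hit 15)*15 + P(hit 0)*0 = 1
P(hit 15) = (1 - 0)/(15 - 0) = 1/15 = 0.0667

0.0667


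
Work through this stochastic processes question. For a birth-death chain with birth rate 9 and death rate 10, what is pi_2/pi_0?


For birth-death process, pi_n/pi_0 = (lambda/mu)^n
= (9/10)^2
= 0.8100

0.8100


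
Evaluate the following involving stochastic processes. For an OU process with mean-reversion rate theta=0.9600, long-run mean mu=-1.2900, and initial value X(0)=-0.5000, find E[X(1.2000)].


E[X(t)] = mu + (X(0) - mu)*exp(-theta*t)
= -1.2900 + (-0.5000 - -1.2900)*exp(-0.9600*1.2000)
= -1.2900 + 0.7900 * 0.3160
= -1.0404

-1.0404


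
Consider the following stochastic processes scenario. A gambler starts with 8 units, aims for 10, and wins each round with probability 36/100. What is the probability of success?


Gambler's ruin formula:
r = q/p = 0.6400/0.3600 = 1.7778
P(win) = (1 - r^i)/(1 - r^N)
= (1 - 1.7778^8)/(1 - 1.7778^10)
= 0.3142

0.3142


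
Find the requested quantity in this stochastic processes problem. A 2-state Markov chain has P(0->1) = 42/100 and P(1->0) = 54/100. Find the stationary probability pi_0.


Stationary distribution: pi_0 = p10/(p01+p10), pi_1 = p01/(p01+p10)
p01 = 0.4200, p10 = 0.5400
pi_0 = 0.5625

0.5625


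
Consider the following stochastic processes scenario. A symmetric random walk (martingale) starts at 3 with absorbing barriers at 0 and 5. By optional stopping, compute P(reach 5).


By optional stopping theorem: E(M at tau) = M(0) = 3
P(hit 5)*5 + P(hit 0)*0 = 3
P(hit 5) = (3 - 0)/(5 - 0) = 3/5 = 0.6000

0.6000


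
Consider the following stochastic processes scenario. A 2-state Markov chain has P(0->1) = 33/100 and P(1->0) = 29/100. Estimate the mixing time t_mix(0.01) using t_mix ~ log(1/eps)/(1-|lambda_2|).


lambda_2 = |1 - p01 - p10| = |1 - 0.3300 - 0.2900| = 0.3800
t_mix ~ log(1/eps)/(1 - |lambda_2|)
= log(100)/(1 - 0.3800) = 4.6052/0.6200
= 7.4277

7.4277


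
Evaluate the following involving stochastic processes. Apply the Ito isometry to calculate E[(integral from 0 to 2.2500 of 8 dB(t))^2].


By Ito isometry: E[(int f dB)^2] = int f^2 dt
= 8^2 * 2.2500
= 64 * 2.2500 = 144.0000

144.0000


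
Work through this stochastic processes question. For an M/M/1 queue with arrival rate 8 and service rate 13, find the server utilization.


rho = lambda/mu
= 8/13
= 0.6154

0.6154


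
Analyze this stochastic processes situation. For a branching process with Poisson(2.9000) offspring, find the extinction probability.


Since mu = 2.9000 > 1, extinction prob q < 1.
Solve s = exp(mu*(s-1)) iteratively.
q = 0.0668

0.0668


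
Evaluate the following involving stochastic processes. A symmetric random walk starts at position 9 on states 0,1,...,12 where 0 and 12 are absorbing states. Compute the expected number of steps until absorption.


For symmetric RW on 0,...,N with absorbing barriers, E(i) = i*(N-i)
E(9) = 9 * 3 = 27

27


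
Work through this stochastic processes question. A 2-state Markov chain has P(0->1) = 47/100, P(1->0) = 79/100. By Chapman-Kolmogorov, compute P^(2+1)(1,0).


P^3 = P^2 * P^1
Computing via matrix multiplication of the transition matrix.
Entry (1,0) of P^3 = 0.6380

0.6380


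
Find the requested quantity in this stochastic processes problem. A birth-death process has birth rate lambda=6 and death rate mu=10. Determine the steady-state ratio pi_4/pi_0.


For birth-death process, pi_n/pi_0 = (lambda/mu)^n
= (6/10)^4
= 0.1296

0.1296


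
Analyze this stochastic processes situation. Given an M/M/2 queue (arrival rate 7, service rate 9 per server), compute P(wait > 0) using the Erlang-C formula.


a = lambda/mu = 0.7778
rho = a/c = 0.3889
Erlang-C formula applied:
C(c,a) = 0.2178

0.2178


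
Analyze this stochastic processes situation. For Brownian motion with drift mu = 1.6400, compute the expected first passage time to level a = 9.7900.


Expected first passage time = a/mu
= 9.7900/1.6400
= 5.9695

5.9695


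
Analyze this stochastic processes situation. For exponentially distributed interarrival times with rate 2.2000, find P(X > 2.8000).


P(X > t) = exp(-lambda * t)
= exp(-2.2000 * 2.8000)
= exp(-6.1600) = 0.0021

0.0021


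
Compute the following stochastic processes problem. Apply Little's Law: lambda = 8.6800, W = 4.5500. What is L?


Little's Law: L = lambda * W
= 8.6800 * 4.5500
= 39.4940

39.4940


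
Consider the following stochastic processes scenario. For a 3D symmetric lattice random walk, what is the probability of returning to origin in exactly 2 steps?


P(return in 2 steps) = P(reverse first step) = 1/(2d)
= 1/6
= 0.1667

0.1667


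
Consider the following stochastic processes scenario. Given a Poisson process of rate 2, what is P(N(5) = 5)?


P(N(t)=k) = (lambda*t)^k * exp(-lambda*t) / k!
lambda*t = 10
= 10^5 * exp(-10) / 5!
= 100000 * 4.5400e-05 / 120
= 0.0378

0.0378


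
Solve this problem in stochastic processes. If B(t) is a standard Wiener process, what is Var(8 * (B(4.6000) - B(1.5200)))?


Var(alpha*(B(t)-B(s))) = alpha^2 * (t-s)
= 8^2 * (4.6000 - 1.5200)
= 64 * 3.0800
= 197.1200

197.1200


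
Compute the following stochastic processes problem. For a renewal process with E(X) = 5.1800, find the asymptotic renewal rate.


Long-run renewal rate = 1/E(X)
= 1/5.1800
= 0.1931

0.1931


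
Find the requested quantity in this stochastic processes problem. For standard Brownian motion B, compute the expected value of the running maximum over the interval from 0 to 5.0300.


E(max B(s)) = sqrt(2t/pi)
= sqrt(2*5.0300/pi)
= sqrt(3.2022)
= 1.7895

1.7895


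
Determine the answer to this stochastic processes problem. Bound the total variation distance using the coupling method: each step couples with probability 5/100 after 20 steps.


TV distance bound <= (1-delta)^n
= (1 - 0.0500)^20
= 0.9500^20
= 0.3585

0.3585


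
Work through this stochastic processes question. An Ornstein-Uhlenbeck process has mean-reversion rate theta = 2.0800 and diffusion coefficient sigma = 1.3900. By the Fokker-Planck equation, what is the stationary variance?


Stationary variance = sigma^2 / (2*theta)
= 1.3900^2 / (2*2.0800)
= 1.9321 / 4.1600
= 0.4644

0.4644


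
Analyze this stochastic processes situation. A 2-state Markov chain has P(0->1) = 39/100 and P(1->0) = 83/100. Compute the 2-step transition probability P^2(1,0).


Computing P^2 by matrix multiplication.
P = [[0.6100, 0.3900], [0.8300, 0.1700]]
After raising P to the power 2:
P^2(1,0) = 0.6474

0.6474


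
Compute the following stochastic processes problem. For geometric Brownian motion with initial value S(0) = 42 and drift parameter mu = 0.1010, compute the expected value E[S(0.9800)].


E[S(t)] = S(0) * exp(mu * t)
= 42 * exp(0.1010 * 0.9800)
= 42 * 1.1040
= 46.3699

46.3699


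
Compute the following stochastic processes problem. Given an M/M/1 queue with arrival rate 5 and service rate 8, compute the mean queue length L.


rho = 5/8 = 0.6250
L = rho/(1-rho)
= 0.6250/0.3750
= 1.6667

1.6667


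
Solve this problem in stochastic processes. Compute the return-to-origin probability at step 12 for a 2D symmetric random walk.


P = C(12,6)^2 / 4^12
= 924^2 / 16777216
= 853776 / 16777216
= 0.0509

0.0509


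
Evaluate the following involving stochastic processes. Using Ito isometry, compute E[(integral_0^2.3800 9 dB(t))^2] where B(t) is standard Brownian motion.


By Ito isometry: E[(int f dB)^2] = int f^2 dt
= 9^2 * 2.3800
= 81 * 2.3800 = 192.7800

192.7800


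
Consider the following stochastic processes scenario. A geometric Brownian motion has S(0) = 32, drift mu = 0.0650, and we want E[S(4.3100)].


E[S(t)] = S(0) * exp(mu * t)
= 32 * exp(0.0650 * 4.3100)
= 32 * 1.3233
= 42.3465

42.3465


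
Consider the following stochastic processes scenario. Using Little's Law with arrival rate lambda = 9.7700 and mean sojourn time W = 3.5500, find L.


Little's Law: L = lambda * W
= 9.7700 * 3.5500
= 34.6835

34.6835


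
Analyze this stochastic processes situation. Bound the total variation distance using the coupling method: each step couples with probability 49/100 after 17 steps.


TV distance bound <= (1-delta)^n
= (1 - 0.4900)^17
= 0.5100^17
= 1.0683e-05

1.0683e-05


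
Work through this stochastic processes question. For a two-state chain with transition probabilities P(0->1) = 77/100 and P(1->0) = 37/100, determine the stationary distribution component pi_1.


Stationary distribution: pi_0 = p10/(p01+p10), pi_1 = p01/(p01+p10)
p01 = 0.7700, p10 = 0.3700
pi_1 = 0.6754

0.6754


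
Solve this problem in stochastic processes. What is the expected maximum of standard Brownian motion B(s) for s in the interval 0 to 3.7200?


E(max B(s)) = sqrt(2t/pi)
= sqrt(2*3.7200/pi)
= sqrt(2.3682)
= 1.5389

1.5389


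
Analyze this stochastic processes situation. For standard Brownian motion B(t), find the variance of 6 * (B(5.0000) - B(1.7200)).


Var(alpha*(B(t)-B(s))) = alpha^2 * (t-s)
= 6^2 * (5.0000 - 1.7200)
= 36 * 3.2800
= 118.0800

118.0800


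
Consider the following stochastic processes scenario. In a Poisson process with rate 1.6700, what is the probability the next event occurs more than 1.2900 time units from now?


P(X > t) = exp(-lambda * t)
= exp(-1.6700 * 1.2900)
= exp(-2.1543) = 0.1160

0.1160


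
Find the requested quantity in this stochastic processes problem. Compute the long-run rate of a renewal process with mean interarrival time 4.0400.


Long-run renewal rate = 1/E(X)
= 1/4.0400
= 0.2475

0.2475


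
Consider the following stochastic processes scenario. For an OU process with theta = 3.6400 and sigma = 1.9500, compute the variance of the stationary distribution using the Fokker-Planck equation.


Stationary variance = sigma^2 / (2*theta)
= 1.9500^2 / (2*3.6400)
= 3.8025 / 7.2800
= 0.5223

0.5223


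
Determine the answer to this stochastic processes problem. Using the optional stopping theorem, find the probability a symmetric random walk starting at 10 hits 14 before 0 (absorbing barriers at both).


By optional stopping theorem: E(M at tau) = M(0) = 10
P(hit 14)*14 + P(hit 0)*0 = 10
P(hit 14) = (10 - 0)/(14 - 0) = 5/7 = 0.7143

0.7143


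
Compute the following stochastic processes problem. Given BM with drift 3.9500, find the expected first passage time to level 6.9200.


Expected first passage time = a/mu
= 6.9200/3.9500
= 1.7519

1.7519


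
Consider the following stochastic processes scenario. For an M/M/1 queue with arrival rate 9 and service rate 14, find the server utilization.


rho = lambda/mu
= 9/14
= 0.6429

0.6429


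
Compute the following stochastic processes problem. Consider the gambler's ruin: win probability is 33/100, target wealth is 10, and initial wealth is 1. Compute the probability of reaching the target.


Gambler's ruin formula:
r = q/p = 0.6700/0.3300 = 2.0303
P(win) = (1 - r^i)/(1 - r^N)
= (1 - 2.0303^1)/(1 - 2.0303^10)
= 8.6641e-04

8.6641e-04


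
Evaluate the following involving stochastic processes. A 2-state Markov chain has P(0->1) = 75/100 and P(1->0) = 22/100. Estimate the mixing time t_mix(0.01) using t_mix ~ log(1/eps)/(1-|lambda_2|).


lambda_2 = |1 - p01 - p10| = |1 - 0.7500 - 0.2200| = 0.0300
t_mix ~ log(1/eps)/(1 - |lambda_2|)
= log(100)/(1 - 0.0300) = 4.6052/0.9700
= 4.7476

4.7476


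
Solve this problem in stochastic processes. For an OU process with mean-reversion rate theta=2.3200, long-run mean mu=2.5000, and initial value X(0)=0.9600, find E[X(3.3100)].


E[X(t)] = mu + (X(0) - mu)*exp(-theta*t)
= 2.5000 + (0.9600 - 2.5000)*exp(-2.3200*3.3100)
= 2.5000 + -1.5400 * 4.6234e-04
= 2.4993

2.4993


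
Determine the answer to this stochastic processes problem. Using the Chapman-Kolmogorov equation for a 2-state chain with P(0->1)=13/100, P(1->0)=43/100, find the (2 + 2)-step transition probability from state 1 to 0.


P^4 = P^2 * P^2
Computing via matrix multiplication of the transition matrix.
Entry (1,0) of P^4 = 0.7391

0.7391


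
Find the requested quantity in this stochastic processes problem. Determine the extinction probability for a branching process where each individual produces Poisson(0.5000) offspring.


Since mu = 0.5000 <= 1, extinction probability = 1.

1.0000


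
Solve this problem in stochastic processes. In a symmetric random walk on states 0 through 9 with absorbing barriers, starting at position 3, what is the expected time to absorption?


For symmetric RW on 0,...,N with absorbing barriers, E(i) = i*(N-i)
E(3) = 3 * 6 = 18

18


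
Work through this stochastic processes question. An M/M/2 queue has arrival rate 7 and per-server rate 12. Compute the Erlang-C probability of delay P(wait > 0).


a = lambda/mu = 0.5833
rho = a/c = 0.2917
Erlang-C formula applied:
C(c,a) = 0.1317

0.1317


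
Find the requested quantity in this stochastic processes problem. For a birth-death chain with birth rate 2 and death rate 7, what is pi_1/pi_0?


For birth-death process, pi_n/pi_0 = (lambda/mu)^n
= (2/7)^1
= 0.2857

0.2857


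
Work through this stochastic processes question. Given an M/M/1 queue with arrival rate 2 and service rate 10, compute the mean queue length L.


rho = 2/10 = 0.2000
L = rho/(1-rho)
= 0.2000/0.8000
= 0.2500

0.2500


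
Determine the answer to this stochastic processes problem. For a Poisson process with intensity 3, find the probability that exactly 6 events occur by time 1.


P(N(t)=k) = (lambda*t)^k * exp(-lambda*t) / k!
lambda*t = 3
= 3^6 * exp(-3) / 6!
= 729 * 0.0498 / 720
= 0.0504

0.0504


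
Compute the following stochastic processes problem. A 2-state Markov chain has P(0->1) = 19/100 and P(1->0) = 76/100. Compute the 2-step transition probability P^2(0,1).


Computing P^2 by matrix multiplication.
P = [[0.8100, 0.1900], [0.7600, 0.2400]]
After raising P to the power 2:
P^2(0,1) = 0.1995

0.1995


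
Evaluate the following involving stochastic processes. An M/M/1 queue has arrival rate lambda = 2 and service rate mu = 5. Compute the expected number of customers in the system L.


rho = 2/5 = 0.4000
L = rho/(1-rho)
= 0.4000/0.6000
= 0.6667

0.6667


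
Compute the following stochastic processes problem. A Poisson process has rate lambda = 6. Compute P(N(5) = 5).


P(N(t)=k) = (lambda*t)^k * exp(-lambda*t) / k!
lambda*t = 30
= 30^5 * exp(-30) / 5!
= 24300000 * 9.3576e-14 / 120
= 1.8949e-08

1.8949e-08


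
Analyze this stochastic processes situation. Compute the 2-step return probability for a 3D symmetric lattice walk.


P(return in 2 steps) = P(reverse first step) = 1/(2d)
= 1/6
= 0.1667

0.1667


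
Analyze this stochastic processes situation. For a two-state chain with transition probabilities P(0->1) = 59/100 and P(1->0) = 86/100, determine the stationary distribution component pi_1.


Stationary distribution: pi_0 = p10/(p01+p10), pi_1 = p01/(p01+p10)
p01 = 0.5900, p10 = 0.8600
pi_1 = 0.4069

0.4069


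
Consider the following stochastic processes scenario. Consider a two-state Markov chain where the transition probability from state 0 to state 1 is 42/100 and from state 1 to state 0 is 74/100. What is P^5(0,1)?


Computing P^5 by matrix multiplication.
P = [[0.5800, 0.4200], [0.7400, 0.2600]]
After raising P to the power 5:
P^5(0,1) = 0.3621

0.3621


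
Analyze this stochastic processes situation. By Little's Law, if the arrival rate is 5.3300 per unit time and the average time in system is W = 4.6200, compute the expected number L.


Little's Law: L = lambda * W
= 5.3300 * 4.6200
= 24.6246

24.6246


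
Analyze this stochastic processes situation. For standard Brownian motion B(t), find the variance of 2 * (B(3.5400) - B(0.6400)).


Var(alpha*(B(t)-B(s))) = alpha^2 * (t-s)
= 2^2 * (3.5400 - 0.6400)
= 4 * 2.9000
= 11.6000

11.6000


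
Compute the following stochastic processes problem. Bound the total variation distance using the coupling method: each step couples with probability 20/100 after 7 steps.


TV distance bound <= (1-delta)^n
= (1 - 0.2000)^7
= 0.8000^7
= 0.2097

0.2097


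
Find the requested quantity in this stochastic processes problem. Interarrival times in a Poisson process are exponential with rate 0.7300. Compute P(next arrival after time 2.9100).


P(X > t) = exp(-lambda * t)
= exp(-0.7300 * 2.9100)
= exp(-2.1243) = 0.1195

0.1195


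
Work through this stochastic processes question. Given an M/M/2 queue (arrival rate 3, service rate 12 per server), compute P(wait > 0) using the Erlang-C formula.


a = lambda/mu = 0.2500
rho = a/c = 0.1250
Erlang-C formula applied:
C(c,a) = 0.0278

0.0278


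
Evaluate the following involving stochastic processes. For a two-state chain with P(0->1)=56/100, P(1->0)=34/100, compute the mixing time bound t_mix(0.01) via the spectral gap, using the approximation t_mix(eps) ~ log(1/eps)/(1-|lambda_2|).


lambda_2 = |1 - p01 - p10| = |1 - 0.5600 - 0.3400| = 0.1000
t_mix ~ log(1/eps)/(1 - |lambda_2|)
= log(100)/(1 - 0.1000) = 4.6052/0.9000
= 5.1169

5.1169


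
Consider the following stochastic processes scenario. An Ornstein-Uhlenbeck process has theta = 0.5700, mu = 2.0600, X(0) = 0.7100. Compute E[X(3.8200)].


E[X(t)] = mu + (X(0) - mu)*exp(-theta*t)
= 2.0600 + (0.7100 - 2.0600)*exp(-0.5700*3.8200)
= 2.0600 + -1.3500 * 0.1133
= 1.9070

1.9070


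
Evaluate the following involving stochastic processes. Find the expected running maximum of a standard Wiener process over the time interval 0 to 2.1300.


E(max B(s)) = sqrt(2t/pi)
= sqrt(2*2.1300/pi)
= sqrt(1.3560)
= 1.1645

1.1645


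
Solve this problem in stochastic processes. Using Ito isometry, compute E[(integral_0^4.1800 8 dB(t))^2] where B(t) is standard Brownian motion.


By Ito isometry: E[(int f dB)^2] = int f^2 dt
= 8^2 * 4.1800
= 64 * 4.1800 = 267.5200

267.5200


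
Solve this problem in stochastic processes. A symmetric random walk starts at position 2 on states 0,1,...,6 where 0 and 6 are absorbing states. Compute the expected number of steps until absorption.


For symmetric RW on 0,...,N with absorbing barriers, E(i) = i*(N-i)
E(2) = 2 * 4 = 8

8


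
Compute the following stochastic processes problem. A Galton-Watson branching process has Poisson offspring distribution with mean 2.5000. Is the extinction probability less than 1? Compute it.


Since mu = 2.5000 > 1, extinction prob q < 1.
Solve s = exp(mu*(s-1)) iteratively.
q = 0.1074

0.1074


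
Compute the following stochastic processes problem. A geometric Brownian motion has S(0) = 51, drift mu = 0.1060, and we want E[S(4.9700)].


E[S(t)] = S(0) * exp(mu * t)
= 51 * exp(0.1060 * 4.9700)
= 51 * 1.6935
= 86.3705

86.3705


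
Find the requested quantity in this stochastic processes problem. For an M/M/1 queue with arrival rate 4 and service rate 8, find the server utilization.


rho = lambda/mu
= 4/8
= 0.5000

0.5000


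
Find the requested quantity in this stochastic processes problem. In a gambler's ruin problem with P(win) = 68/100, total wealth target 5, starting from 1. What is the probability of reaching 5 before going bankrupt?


Gambler's ruin formula:
r = q/p = 0.3200/0.6800 = 0.4706
P(win) = (1 - r^i)/(1 - r^N)
= (1 - 0.4706^1)/(1 - 0.4706^5)
= 0.5419

0.5419


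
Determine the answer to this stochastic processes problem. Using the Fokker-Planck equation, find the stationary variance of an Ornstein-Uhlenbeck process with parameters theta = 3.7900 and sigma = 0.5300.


Stationary variance = sigma^2 / (2*theta)
= 0.5300^2 / (2*3.7900)
= 0.2809 / 7.5800
= 0.0371

0.0371


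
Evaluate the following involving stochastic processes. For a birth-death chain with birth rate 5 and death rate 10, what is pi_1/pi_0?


For birth-death process, pi_n/pi_0 = (lambda/mu)^n
= (5/10)^1
= 0.5000

0.5000


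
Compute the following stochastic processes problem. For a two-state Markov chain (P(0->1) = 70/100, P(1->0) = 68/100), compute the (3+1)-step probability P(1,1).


P^4 = P^3 * P^1
Computing via matrix multiplication of the transition matrix.
Entry (1,1) of P^4 = 0.5175

0.5175


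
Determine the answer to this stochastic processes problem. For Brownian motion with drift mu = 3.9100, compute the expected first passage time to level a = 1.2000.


Expected first passage time = a/mu
= 1.2000/3.9100
= 0.3069

0.3069


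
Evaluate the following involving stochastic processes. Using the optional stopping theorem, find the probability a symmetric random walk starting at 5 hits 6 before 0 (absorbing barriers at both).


By optional stopping theorem: E(M at tau) = M(0) = 5
P(hit 6)*6 + P(hit 0)*0 = 5
P(hit 6) = (5 - 0)/(6 - 0) = 5/6 = 0.8333

0.8333


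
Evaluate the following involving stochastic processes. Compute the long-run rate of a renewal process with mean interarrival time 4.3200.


Long-run renewal rate = 1/E(X)
= 1/4.3200
= 0.2315

0.2315


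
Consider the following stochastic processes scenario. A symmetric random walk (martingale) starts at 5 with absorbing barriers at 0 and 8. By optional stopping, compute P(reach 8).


By optional stopping theorem: E(M at tau) = M(0) = 5
P(hit 8)*8 + P(hit 0)*0 = 5
P(hit 8) = (5 - 0)/(8 - 0) = 5/8 = 0.6250

0.6250


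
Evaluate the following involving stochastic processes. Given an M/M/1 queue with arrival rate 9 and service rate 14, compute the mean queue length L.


rho = 9/14 = 0.6429
L = rho/(1-rho)
= 0.6429/0.3571
= 1.8000

1.8000


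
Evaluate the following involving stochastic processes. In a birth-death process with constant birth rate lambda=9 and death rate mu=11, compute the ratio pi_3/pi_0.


For birth-death process, pi_n/pi_0 = (lambda/mu)^n
= (9/11)^3
= 0.5477

0.5477


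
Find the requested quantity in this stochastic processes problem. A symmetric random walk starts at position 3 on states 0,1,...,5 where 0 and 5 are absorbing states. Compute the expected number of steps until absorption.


For symmetric RW on 0,...,N with absorbing barriers, E(i) = i*(N-i)
E(3) = 3 * 2 = 6

6


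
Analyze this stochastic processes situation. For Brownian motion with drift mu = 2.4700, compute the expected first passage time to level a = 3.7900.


Expected first passage time = a/mu
= 3.7900/2.4700
= 1.5344

1.5344


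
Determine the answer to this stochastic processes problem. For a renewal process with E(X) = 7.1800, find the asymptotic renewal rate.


Long-run renewal rate = 1/E(X)
= 1/7.1800
= 0.1393

0.1393


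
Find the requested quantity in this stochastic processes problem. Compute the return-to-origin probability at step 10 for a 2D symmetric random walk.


P = C(10,5)^2 / 4^10
= 252^2 / 1048576
= 63504 / 1048576
= 0.0606

0.0606


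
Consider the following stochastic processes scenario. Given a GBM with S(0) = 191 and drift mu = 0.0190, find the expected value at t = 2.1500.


E[S(t)] = S(0) * exp(mu * t)
= 191 * exp(0.0190 * 2.1500)
= 191 * 1.0417
= 198.9639

198.9639


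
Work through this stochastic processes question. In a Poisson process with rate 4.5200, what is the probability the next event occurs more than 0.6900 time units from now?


P(X > t) = exp(-lambda * t)
= exp(-4.5200 * 0.6900)
= exp(-3.1188) = 0.0442

0.0442


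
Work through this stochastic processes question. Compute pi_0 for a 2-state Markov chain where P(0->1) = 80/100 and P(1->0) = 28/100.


Stationary distribution: pi_0 = p10/(p01+p10), pi_1 = p01/(p01+p10)
p01 = 0.8000, p10 = 0.2800
pi_0 = 0.2593

0.2593


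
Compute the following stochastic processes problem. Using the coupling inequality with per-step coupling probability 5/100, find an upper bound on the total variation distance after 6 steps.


TV distance bound <= (1-delta)^n
= (1 - 0.0500)^6
= 0.9500^6
= 0.7351

0.7351


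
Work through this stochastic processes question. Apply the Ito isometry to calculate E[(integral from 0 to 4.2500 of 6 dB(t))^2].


By Ito isometry: E[(int f dB)^2] = int f^2 dt
= 6^2 * 4.2500
= 36 * 4.2500 = 153.0000

153.0000


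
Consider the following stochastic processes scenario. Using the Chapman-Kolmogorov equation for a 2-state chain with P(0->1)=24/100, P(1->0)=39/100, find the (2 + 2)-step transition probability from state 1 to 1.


P^4 = P^2 * P^2
Computing via matrix multiplication of the transition matrix.
Entry (1,1) of P^4 = 0.3926

0.3926


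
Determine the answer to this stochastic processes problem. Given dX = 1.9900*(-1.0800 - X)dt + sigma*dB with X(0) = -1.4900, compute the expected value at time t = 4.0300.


E[X(t)] = mu + (X(0) - mu)*exp(-theta*t)
= -1.0800 + (-1.4900 - -1.0800)*exp(-1.9900*4.0300)
= -1.0800 + -0.4100 * 3.2892e-04
= -1.0801

-1.0801


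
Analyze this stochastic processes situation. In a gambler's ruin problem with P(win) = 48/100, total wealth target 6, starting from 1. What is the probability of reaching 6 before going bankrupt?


Gambler's ruin formula:
r = q/p = 0.5200/0.4800 = 1.0833
P(win) = (1 - r^i)/(1 - r^N)
= (1 - 1.0833^1)/(1 - 1.0833^6)
= 0.1352

0.1352


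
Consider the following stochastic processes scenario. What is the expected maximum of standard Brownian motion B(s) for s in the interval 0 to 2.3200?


E(max B(s)) = sqrt(2t/pi)
= sqrt(2*2.3200/pi)
= sqrt(1.4770)
= 1.2153

1.2153


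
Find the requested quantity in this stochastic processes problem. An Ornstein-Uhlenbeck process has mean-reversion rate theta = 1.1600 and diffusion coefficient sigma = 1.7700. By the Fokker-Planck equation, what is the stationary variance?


Stationary variance = sigma^2 / (2*theta)
= 1.7700^2 / (2*1.1600)
= 3.1329 / 2.3200
= 1.3504

1.3504


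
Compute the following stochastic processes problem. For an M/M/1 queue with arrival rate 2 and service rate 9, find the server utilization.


rho = lambda/mu
= 2/9
= 0.2222

0.2222


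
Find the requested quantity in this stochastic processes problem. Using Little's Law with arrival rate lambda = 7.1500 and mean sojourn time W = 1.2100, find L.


Little's Law: L = lambda * W
= 7.1500 * 1.2100
= 8.6515

8.6515


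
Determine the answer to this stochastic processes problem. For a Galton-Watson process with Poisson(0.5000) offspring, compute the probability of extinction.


Since mu = 0.5000 <= 1, extinction probability = 1.

1.0000


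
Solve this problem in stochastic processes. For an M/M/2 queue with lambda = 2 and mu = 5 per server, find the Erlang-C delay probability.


a = lambda/mu = 0.4000
rho = a/c = 0.2000
Erlang-C formula applied:
C(c,a) = 0.0667

0.0667
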